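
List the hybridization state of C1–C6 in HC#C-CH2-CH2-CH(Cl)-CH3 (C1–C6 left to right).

C1 sp, C2 sp, C3 sp3, C4 sp3, C5 sp3, C6 sp3

C1: 2 σ bonds, plus two π bonds; 2 regions of electron density → sp.
C2 — 2 σ bonds, plus two π bonds. Steric number 2, so sp.
C3 has 4 σ bonds: steric number 4 → sp3.
C4 carries 4 σ bonds, giving a steric number of 4, so it is sp3.
C5 carries 4 σ bonds, giving a steric number of 4, so it is sp3.
C6 carries 4 σ bonds, giving a steric number of 4, so it is sp3.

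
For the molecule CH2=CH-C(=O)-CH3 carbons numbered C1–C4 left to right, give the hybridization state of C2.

C2 (3 σ bonds, plus one π bond) has steric number 3: sp2.

sp²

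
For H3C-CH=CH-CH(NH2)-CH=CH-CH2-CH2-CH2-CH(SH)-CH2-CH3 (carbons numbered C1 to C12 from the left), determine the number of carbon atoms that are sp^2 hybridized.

C1: sp3
C2: sp2 ✓
C3: sp2 ✓
C4: sp3
C5: sp2 ✓
C6: sp2 ✓
C7: sp3
C8: sp3
C9: sp3
C10: sp3
C11: sp3
C12: sp3
C2, C3, C5, C6 → 4 sp2 carbons.

4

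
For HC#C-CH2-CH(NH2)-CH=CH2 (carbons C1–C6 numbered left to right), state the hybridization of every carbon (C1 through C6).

C1 has 2 σ bonds, plus two π bonds: steric number 2 → sp.
C2 — 2 σ bonds, plus two π bonds. Steric number 2, so sp.
C3 has 4 σ bonds: steric number 4 → sp3.
C4 (4 σ bonds) has steric number 4: sp3.
C5 (3 σ bonds, plus one π bond) has steric number 3: sp2.
C6 is sp2: 3 σ bonds, plus one π bond, 3 electron-density regions.

C1 sp, C2 sp, C3 sp3, C4 sp3, C5 sp2, C6 sp2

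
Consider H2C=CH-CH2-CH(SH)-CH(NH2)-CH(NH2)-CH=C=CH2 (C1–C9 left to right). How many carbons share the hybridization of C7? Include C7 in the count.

C7 is sp2 (one π bond).
C1: sp2 ✓
C2: sp2 ✓
C3: sp3
C4: sp3
C5: sp3
C6: sp3
C7: sp2 ✓
C8: sp
C9: sp2 ✓
4 carbons are sp2.

4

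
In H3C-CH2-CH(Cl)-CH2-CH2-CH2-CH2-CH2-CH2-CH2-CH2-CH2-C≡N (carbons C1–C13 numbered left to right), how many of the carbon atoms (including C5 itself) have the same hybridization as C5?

C5 is sp3 (only σ bonds).
C1: sp3 ✓
C2: sp3 ✓
C3: sp3 ✓
C4: sp3 ✓
C5: sp3 ✓
C6: sp3 ✓
C7: sp3 ✓
C8: sp3 ✓
C9: sp3 ✓
C10: sp3 ✓
C11: sp3 ✓
C12: sp3 ✓
C13: sp
12 carbons are sp3.

12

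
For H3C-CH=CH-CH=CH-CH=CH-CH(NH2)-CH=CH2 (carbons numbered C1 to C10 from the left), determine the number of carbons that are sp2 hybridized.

8

C1: sp3
C2: sp2 ✓
C3: sp2 ✓
C4: sp2 ✓
C5: sp2 ✓
C6: sp2 ✓
C7: sp2 ✓
C8: sp3
C9: sp2 ✓
C10: sp2 ✓
C2, C3, C4, C5, C6, C7, C9, C10 → 8 sp2 carbons.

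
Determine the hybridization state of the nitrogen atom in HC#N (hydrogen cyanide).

sp

The nitrogen atom: 1 σ bond and 1 lone pair, plus two π bonds; 2 regions of electron density → sp.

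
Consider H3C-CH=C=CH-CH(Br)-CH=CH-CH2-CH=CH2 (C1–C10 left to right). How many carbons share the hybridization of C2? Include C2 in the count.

6

C2 is sp2 (one π bond).
C1: sp3
C2: sp2 ✓
C3: sp
C4: sp2 ✓
C5: sp3
C6: sp2 ✓
C7: sp2 ✓
C8: sp3
C9: sp2 ✓
C10: sp2 ✓
6 carbons are sp2.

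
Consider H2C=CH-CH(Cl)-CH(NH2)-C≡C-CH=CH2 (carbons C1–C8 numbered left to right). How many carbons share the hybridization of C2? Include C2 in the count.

C2 is sp2 (one π bond).
C1: sp2 ✓
C2: sp2 ✓
C3: sp3
C4: sp3
C5: sp
C6: sp
C7: sp2 ✓
C8: sp2 ✓
4 carbons are sp2.

4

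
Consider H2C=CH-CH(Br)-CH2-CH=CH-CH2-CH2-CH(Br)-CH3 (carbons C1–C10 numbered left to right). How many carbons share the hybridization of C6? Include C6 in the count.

C6 is sp2 (one π bond).
C1: sp2 ✓
C2: sp2 ✓
C3: sp3
C4: sp3
C5: sp2 ✓
C6: sp2 ✓
C7: sp3
C8: sp3
C9: sp3
C10: sp3
4 carbons are sp2.

4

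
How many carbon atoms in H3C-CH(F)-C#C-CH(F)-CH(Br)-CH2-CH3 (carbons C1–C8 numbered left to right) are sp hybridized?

C1: sp3
C2: sp3
C3: sp ✓
C4: sp ✓
C5: sp3
C6: sp3
C7: sp3
C8: sp3
C3, C4 → 2 sp carbons.

2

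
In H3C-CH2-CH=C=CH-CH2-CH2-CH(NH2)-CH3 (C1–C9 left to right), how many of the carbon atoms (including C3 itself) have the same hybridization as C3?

2

C3 is sp2 (one π bond).
C1: sp3
C2: sp3
C3: sp2 ✓
C4: sp
C5: sp2 ✓
C6: sp3
C7: sp3
C8: sp3
C9: sp3
2 carbons are sp2.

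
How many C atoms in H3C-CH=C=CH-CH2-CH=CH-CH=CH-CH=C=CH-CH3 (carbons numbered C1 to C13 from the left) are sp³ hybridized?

C1: sp3 ✓
C2: sp2
C3: sp
C4: sp2
C5: sp3 ✓
C6: sp2
C7: sp2
C8: sp2
C9: sp2
C10: sp2
C11: sp
C12: sp2
C13: sp3 ✓
C1, C5, C13 → 3 sp3 carbons.

3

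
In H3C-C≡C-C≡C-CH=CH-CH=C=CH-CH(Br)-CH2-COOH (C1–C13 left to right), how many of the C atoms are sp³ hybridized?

3

C1: sp3 ✓
C2: sp
C3: sp
C4: sp
C5: sp
C6: sp2
C7: sp2
C8: sp2
C9: sp
C10: sp2
C11: sp3 ✓
C12: sp3 ✓
C13: sp2
C1, C11, C12 → 3 sp3 carbons.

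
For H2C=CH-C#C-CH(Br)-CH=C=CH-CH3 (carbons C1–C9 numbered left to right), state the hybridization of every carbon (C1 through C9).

C1: 3 σ bonds, plus one π bond — 3 electron domains, sp2.
C2 carries 3 σ bonds, plus one π bond, giving a steric number of 3, so it is sp2.
C3: 2 σ bonds, plus two π bonds — 2 electron domains, sp.
C4 (2 σ bonds, plus two π bonds) has steric number 2: sp.
C5 has 4 σ bonds: steric number 4 → sp3.
C6 has 3 σ bonds, plus one π bond: steric number 3 → sp2.
C7 has 2 σ bonds, plus two π bonds: steric number 2 → sp.
C8: 3 σ bonds, plus one π bond; 3 regions of electron density → sp2.
C9: 4 σ bonds; 4 regions of electron density → sp3.

C1 sp2, C2 sp2, C3 sp, C4 sp, C5 sp3, C6 sp2, C7 sp, C8 sp2, C9 sp3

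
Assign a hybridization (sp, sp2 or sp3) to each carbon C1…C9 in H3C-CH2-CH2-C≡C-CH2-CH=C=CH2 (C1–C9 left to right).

C1 sp3, C2 sp3, C3 sp3, C4 sp, C5 sp, C6 sp3, C7 sp2, C8 sp, C9 sp2

C1 is sp3: 4 σ bonds, 4 electron-density regions.
C2: 4 σ bonds; 4 regions of electron density → sp3.
C3 carries 4 σ bonds, giving a steric number of 4, so it is sp3.
C4 has 2 σ bonds, plus two π bonds: steric number 2 → sp.
C5 is sp: 2 σ bonds, plus two π bonds, 2 electron-density regions.
C6: 4 σ bonds — 4 electron domains, sp3.
C7 carries 3 σ bonds, plus one π bond, giving a steric number of 3, so it is sp2.
C8 is sp: 2 σ bonds, plus two π bonds, 2 electron-density regions.
C9: 3 σ bonds, plus one π bond; 3 regions of electron density → sp2.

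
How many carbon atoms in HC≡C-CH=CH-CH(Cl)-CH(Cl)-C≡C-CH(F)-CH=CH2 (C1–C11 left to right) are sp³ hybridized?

C1: sp
C2: sp
C3: sp2
C4: sp2
C5: sp3 ✓
C6: sp3 ✓
C7: sp
C8: sp
C9: sp3 ✓
C10: sp2
C11: sp2
C5, C6, C9 → 3 sp3 carbons.

3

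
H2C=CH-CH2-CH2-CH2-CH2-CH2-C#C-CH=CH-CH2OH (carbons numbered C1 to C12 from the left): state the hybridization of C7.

C7: 4 σ bonds — 4 electron domains, sp3.

sp³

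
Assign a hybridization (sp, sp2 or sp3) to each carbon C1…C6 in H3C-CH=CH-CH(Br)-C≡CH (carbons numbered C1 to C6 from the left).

C1: 4 σ bonds; 4 regions of electron density → sp3.
C2 carries 3 σ bonds, plus one π bond, giving a steric number of 3, so it is sp2.
C3 has 3 σ bonds, plus one π bond: steric number 3 → sp2.
C4: 4 σ bonds — 4 electron domains, sp3.
C5: 2 σ bonds, plus two π bonds; 2 regions of electron density → sp.
C6 — 2 σ bonds, plus two π bonds. Steric number 2, so sp.

C1 sp3, C2 sp2, C3 sp2, C4 sp3, C5 sp, C6 sp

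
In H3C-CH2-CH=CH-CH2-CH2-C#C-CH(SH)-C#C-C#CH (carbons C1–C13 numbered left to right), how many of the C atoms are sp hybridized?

6

C1: sp3
C2: sp3
C3: sp2
C4: sp2
C5: sp3
C6: sp3
C7: sp ✓
C8: sp ✓
C9: sp3
C10: sp ✓
C11: sp ✓
C12: sp ✓
C13: sp ✓
C7, C8, C10, C11, C12, C13 → 6 sp carbons.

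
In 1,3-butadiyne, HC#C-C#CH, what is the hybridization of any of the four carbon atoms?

sp

Every carbon is part of a C≡C triple bond: two σ regions → sp.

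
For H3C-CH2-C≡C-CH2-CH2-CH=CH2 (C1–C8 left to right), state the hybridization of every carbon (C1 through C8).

C1: 4 σ bonds — 4 electron domains, sp3.
C2: 4 σ bonds; 4 regions of electron density → sp3.
C3: 2 σ bonds, plus two π bonds — 2 electron domains, sp.
C4 (2 σ bonds, plus two π bonds) has steric number 2: sp.
C5 — 4 σ bonds. Steric number 4, so sp3.
C6: 4 σ bonds — 4 electron domains, sp3.
C7 (3 σ bonds, plus one π bond) has steric number 3: sp2.
C8 (3 σ bonds, plus one π bond) has steric number 3: sp2.

C1 sp3, C2 sp3, C3 sp, C4 sp, C5 sp3, C6 sp3, C7 sp2, C8 sp2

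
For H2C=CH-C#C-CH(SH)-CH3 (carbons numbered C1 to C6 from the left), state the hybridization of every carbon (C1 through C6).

C1 sp2, C2 sp2, C3 sp, C4 sp, C5 sp3, C6 sp3

C1 carries 3 σ bonds, plus one π bond, giving a steric number of 3, so it is sp2.
C2: 3 σ bonds, plus one π bond; 3 regions of electron density → sp2.
C3 — 2 σ bonds, plus two π bonds. Steric number 2, so sp.
C4 — 2 σ bonds, plus two π bonds. Steric number 2, so sp.
C5 carries 4 σ bonds, giving a steric number of 4, so it is sp3.
C6: 4 σ bonds — 4 electron domains, sp3.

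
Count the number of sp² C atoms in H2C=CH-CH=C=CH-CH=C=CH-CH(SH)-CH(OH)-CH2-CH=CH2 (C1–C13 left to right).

C1: sp2 ✓
C2: sp2 ✓
C3: sp2 ✓
C4: sp
C5: sp2 ✓
C6: sp2 ✓
C7: sp
C8: sp2 ✓
C9: sp3
C10: sp3
C11: sp3
C12: sp2 ✓
C13: sp2 ✓
C1, C2, C3, C5, C6, C8, C12, C13 → 8 sp2 carbons.

8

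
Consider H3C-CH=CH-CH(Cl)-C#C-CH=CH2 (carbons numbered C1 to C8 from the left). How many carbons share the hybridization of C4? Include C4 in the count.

2

C4 is sp3 (only σ bonds).
C1: sp3 ✓
C2: sp2
C3: sp2
C4: sp3 ✓
C5: sp
C6: sp
C7: sp2
C8: sp2
2 carbons are sp3.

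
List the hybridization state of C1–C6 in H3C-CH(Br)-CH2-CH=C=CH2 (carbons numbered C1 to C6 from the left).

C1 sp3, C2 sp3, C3 sp3, C4 sp2, C5 sp, C6 sp2

C1 (4 σ bonds) has steric number 4: sp3.
C2 has 4 σ bonds: steric number 4 → sp3.
C3: 4 σ bonds; 4 regions of electron density → sp3.
C4 is sp2: 3 σ bonds, plus one π bond, 3 electron-density regions.
C5 has 2 σ bonds, plus two π bonds: steric number 2 → sp.
C6 is sp2: 3 σ bonds, plus one π bond, 3 electron-density regions.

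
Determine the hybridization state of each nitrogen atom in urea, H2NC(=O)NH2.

sp2

Both N lone pairs are conjugated with the C=O; planar sp2.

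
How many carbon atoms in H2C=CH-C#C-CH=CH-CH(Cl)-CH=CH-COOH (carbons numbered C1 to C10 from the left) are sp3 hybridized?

C1: sp2
C2: sp2
C3: sp
C4: sp
C5: sp2
C6: sp2
C7: sp3 ✓
C8: sp2
C9: sp2
C10: sp2
C7 → 1 sp3 carbon.

1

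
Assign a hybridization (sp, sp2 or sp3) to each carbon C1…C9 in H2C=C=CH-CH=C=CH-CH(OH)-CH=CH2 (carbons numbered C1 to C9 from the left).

C1 sp2, C2 sp, C3 sp2, C4 sp2, C5 sp, C6 sp2, C7 sp3, C8 sp2, C9 sp2

C1 is sp2: 3 σ bonds, plus one π bond, 3 electron-density regions.
C2: 2 σ bonds, plus two π bonds; 2 regions of electron density → sp.
C3 carries 3 σ bonds, plus one π bond, giving a steric number of 3, so it is sp2.
C4 is sp2: 3 σ bonds, plus one π bond, 3 electron-density regions.
C5 (2 σ bonds, plus two π bonds) has steric number 2: sp.
C6 has 3 σ bonds, plus one π bond: steric number 3 → sp2.
C7 — 4 σ bonds. Steric number 4, so sp3.
C8 — 3 σ bonds, plus one π bond. Steric number 3, so sp2.
C9 (3 σ bonds, plus one π bond) has steric number 3: sp2.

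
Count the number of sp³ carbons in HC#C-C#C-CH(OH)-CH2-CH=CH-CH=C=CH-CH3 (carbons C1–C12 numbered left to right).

3

C1: sp
C2: sp
C3: sp
C4: sp
C5: sp3 ✓
C6: sp3 ✓
C7: sp2
C8: sp2
C9: sp2
C10: sp
C11: sp2
C12: sp3 ✓
C5, C6, C12 → 3 sp3 carbons.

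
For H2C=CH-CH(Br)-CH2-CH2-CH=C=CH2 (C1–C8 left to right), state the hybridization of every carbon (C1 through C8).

C1 has 3 σ bonds, plus one π bond: steric number 3 → sp2.
C2 carries 3 σ bonds, plus one π bond, giving a steric number of 3, so it is sp2.
C3: 4 σ bonds; 4 regions of electron density → sp3.
C4 — 4 σ bonds. Steric number 4, so sp3.
C5 carries 4 σ bonds, giving a steric number of 4, so it is sp3.
C6: 3 σ bonds, plus one π bond; 3 regions of electron density → sp2.
C7 (2 σ bonds, plus two π bonds) has steric number 2: sp.
C8 has 3 σ bonds, plus one π bond: steric number 3 → sp2.

C1 sp2, C2 sp2, C3 sp3, C4 sp3, C5 sp3, C6 sp2, C7 sp, C8 sp2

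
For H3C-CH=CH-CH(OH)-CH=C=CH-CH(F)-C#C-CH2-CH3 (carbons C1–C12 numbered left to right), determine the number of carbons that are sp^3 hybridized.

C1: sp3 ✓
C2: sp2
C3: sp2
C4: sp3 ✓
C5: sp2
C6: sp
C7: sp2
C8: sp3 ✓
C9: sp
C10: sp
C11: sp3 ✓
C12: sp3 ✓
C1, C4, C8, C11, C12 → 5 sp3 carbons.

5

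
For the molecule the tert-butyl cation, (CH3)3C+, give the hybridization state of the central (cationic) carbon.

Three σ bonds and an empty p orbital; no lone pair → steric number 3 → sp2 and planar.

sp²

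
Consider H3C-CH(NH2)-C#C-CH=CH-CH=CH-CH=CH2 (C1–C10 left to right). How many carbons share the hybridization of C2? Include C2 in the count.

2

C2 is sp3 (only σ bonds).
C1: sp3 ✓
C2: sp3 ✓
C3: sp
C4: sp
C5: sp2
C6: sp2
C7: sp2
C8: sp2
C9: sp2
C10: sp2
2 carbons are sp3.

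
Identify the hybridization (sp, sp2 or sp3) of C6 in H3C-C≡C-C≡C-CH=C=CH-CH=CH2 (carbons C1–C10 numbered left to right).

C6 has 3 σ bonds, plus one π bond: steric number 3 → sp2.

sp^2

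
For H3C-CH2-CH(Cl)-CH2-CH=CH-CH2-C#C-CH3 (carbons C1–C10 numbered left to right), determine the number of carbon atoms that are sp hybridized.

C1: sp3
C2: sp3
C3: sp3
C4: sp3
C5: sp2
C6: sp2
C7: sp3
C8: sp ✓
C9: sp ✓
C10: sp3
C8, C9 → 2 sp carbons.

2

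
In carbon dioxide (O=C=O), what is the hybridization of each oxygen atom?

sp²

One σ bond + two lone pairs = steric number 3 → sp2.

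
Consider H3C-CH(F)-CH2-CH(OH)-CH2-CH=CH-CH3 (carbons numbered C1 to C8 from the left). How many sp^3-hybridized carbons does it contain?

6

C1: sp3 ✓
C2: sp3 ✓
C3: sp3 ✓
C4: sp3 ✓
C5: sp3 ✓
C6: sp2
C7: sp2
C8: sp3 ✓
C1, C2, C3, C4, C5, C8 → 6 sp3 carbons.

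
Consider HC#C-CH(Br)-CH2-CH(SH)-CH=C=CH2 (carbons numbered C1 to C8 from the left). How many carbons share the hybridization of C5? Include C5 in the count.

C5 is sp3 (only σ bonds).
C1: sp
C2: sp
C3: sp3 ✓
C4: sp3 ✓
C5: sp3 ✓
C6: sp2
C7: sp
C8: sp2
3 carbons are sp3.

3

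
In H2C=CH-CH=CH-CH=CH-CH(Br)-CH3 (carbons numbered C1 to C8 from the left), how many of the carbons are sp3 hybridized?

2

C1: sp2
C2: sp2
C3: sp2
C4: sp2
C5: sp2
C6: sp2
C7: sp3 ✓
C8: sp3 ✓
C7, C8 → 2 sp3 carbons.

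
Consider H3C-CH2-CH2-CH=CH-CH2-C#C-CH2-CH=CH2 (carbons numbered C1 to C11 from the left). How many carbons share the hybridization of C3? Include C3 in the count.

C3 is sp3 (only σ bonds).
C1: sp3 ✓
C2: sp3 ✓
C3: sp3 ✓
C4: sp2
C5: sp2
C6: sp3 ✓
C7: sp
C8: sp
C9: sp3 ✓
C10: sp2
C11: sp2
5 carbons are sp3.

5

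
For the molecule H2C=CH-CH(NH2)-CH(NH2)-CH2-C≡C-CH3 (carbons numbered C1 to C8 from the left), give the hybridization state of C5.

sp3

C5: 4 σ bonds — 4 electron domains, sp3.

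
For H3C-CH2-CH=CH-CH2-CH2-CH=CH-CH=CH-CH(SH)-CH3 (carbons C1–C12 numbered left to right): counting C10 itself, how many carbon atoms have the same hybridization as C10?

C10 is sp2 (one π bond).
C1: sp3
C2: sp3
C3: sp2 ✓
C4: sp2 ✓
C5: sp3
C6: sp3
C7: sp2 ✓
C8: sp2 ✓
C9: sp2 ✓
C10: sp2 ✓
C11: sp3
C12: sp3
6 carbons are sp2.

6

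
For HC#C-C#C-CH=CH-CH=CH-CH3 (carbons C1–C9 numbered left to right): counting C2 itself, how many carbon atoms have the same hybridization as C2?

C2 is sp (two π bonds).
C1: sp ✓
C2: sp ✓
C3: sp ✓
C4: sp ✓
C5: sp2
C6: sp2
C7: sp2
C8: sp2
C9: sp3
4 carbons are sp.

4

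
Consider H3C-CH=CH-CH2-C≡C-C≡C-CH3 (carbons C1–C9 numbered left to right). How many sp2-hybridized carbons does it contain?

2

C1: sp3
C2: sp2 ✓
C3: sp2 ✓
C4: sp3
C5: sp
C6: sp
C7: sp
C8: sp
C9: sp3
C2, C3 → 2 sp2 carbons.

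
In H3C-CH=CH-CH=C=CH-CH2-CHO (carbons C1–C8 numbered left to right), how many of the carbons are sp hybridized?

C1: sp3
C2: sp2
C3: sp2
C4: sp2
C5: sp ✓
C6: sp2
C7: sp3
C8: sp2
C5 → 1 sp carbon.

1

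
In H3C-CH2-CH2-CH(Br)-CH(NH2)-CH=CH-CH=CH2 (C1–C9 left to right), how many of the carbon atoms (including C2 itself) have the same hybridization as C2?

C2 is sp3 (only σ bonds).
C1: sp3 ✓
C2: sp3 ✓
C3: sp3 ✓
C4: sp3 ✓
C5: sp3 ✓
C6: sp2
C7: sp2
C8: sp2
C9: sp2
5 carbons are sp3.

5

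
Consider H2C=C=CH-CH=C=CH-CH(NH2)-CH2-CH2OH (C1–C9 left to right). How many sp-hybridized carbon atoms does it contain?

2

C1: sp2
C2: sp ✓
C3: sp2
C4: sp2
C5: sp ✓
C6: sp2
C7: sp3
C8: sp3
C9: sp3
C2, C5 → 2 sp carbons.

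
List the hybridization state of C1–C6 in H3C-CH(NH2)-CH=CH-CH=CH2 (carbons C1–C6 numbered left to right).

C1 — 4 σ bonds. Steric number 4, so sp3.
C2 has 4 σ bonds: steric number 4 → sp3.
C3 is sp2: 3 σ bonds, plus one π bond, 3 electron-density regions.
C4 carries 3 σ bonds, plus one π bond, giving a steric number of 3, so it is sp2.
C5 carries 3 σ bonds, plus one π bond, giving a steric number of 3, so it is sp2.
C6 carries 3 σ bonds, plus one π bond, giving a steric number of 3, so it is sp2.

C1 sp3, C2 sp3, C3 sp2, C4 sp2, C5 sp2, C6 sp2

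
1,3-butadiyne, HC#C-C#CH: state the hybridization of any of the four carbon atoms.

Every carbon is part of a C≡C triple bond: two σ regions → sp.

sp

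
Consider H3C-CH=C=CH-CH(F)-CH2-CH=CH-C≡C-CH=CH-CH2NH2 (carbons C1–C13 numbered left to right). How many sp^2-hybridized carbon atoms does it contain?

6

C1: sp3
C2: sp2 ✓
C3: sp
C4: sp2 ✓
C5: sp3
C6: sp3
C7: sp2 ✓
C8: sp2 ✓
C9: sp
C10: sp
C11: sp2 ✓
C12: sp2 ✓
C13: sp3
C2, C4, C7, C8, C11, C12 → 6 sp2 carbons.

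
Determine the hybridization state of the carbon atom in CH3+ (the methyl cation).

Three σ bonds to H, empty p orbital → sp2, trigonal planar.

sp2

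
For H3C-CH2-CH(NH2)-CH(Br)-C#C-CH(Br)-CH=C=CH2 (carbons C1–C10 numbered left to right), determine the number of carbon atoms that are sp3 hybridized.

C1: sp3 ✓
C2: sp3 ✓
C3: sp3 ✓
C4: sp3 ✓
C5: sp
C6: sp
C7: sp3 ✓
C8: sp2
C9: sp
C10: sp2
C1, C2, C3, C4, C7 → 5 sp3 carbons.

5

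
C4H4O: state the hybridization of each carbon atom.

sp^2

Each carbon atom: 3 σ bonds, plus one π bond; 3 regions of electron density → sp2.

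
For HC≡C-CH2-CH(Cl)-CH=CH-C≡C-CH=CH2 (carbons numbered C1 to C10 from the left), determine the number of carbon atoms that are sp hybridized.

4

C1: sp ✓
C2: sp ✓
C3: sp3
C4: sp3
C5: sp2
C6: sp2
C7: sp ✓
C8: sp ✓
C9: sp2
C10: sp2
C1, C2, C7, C8 → 4 sp carbons.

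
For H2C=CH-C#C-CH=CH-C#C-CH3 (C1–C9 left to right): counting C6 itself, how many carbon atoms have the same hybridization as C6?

4

C6 is sp2 (one π bond).
C1: sp2 ✓
C2: sp2 ✓
C3: sp
C4: sp
C5: sp2 ✓
C6: sp2 ✓
C7: sp
C8: sp
C9: sp3
4 carbons are sp2.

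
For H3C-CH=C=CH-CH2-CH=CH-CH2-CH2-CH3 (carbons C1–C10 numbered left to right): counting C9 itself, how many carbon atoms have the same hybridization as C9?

C9 is sp3 (only σ bonds).
C1: sp3 ✓
C2: sp2
C3: sp
C4: sp2
C5: sp3 ✓
C6: sp2
C7: sp2
C8: sp3 ✓
C9: sp3 ✓
C10: sp3 ✓
5 carbons are sp3.

5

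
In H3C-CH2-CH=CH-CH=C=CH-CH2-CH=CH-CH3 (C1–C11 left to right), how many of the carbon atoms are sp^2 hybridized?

C1: sp3
C2: sp3
C3: sp2 ✓
C4: sp2 ✓
C5: sp2 ✓
C6: sp
C7: sp2 ✓
C8: sp3
C9: sp2 ✓
C10: sp2 ✓
C11: sp3
C3, C4, C5, C7, C9, C10 → 6 sp2 carbons.

6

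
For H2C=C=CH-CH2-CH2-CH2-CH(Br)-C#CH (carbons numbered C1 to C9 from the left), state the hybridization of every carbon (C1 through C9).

C1 carries 3 σ bonds, plus one π bond, giving a steric number of 3, so it is sp2.
C2 (2 σ bonds, plus two π bonds) has steric number 2: sp.
C3 carries 3 σ bonds, plus one π bond, giving a steric number of 3, so it is sp2.
C4 is sp3: 4 σ bonds, 4 electron-density regions.
C5 is sp3: 4 σ bonds, 4 electron-density regions.
C6 carries 4 σ bonds, giving a steric number of 4, so it is sp3.
C7: 4 σ bonds; 4 regions of electron density → sp3.
C8 carries 2 σ bonds, plus two π bonds, giving a steric number of 2, so it is sp.
C9 carries 2 σ bonds, plus two π bonds, giving a steric number of 2, so it is sp.

C1 sp2, C2 sp, C3 sp2, C4 sp3, C5 sp3, C6 sp3, C7 sp3, C8 sp, C9 sp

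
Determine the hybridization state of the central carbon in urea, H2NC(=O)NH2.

The central carbon has 3 σ bonds, plus one π bond: steric number 3 → sp2.

sp²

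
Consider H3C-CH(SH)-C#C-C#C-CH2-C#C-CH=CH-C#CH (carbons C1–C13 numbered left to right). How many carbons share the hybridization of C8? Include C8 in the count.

C8 is sp (two π bonds).
C1: sp3
C2: sp3
C3: sp ✓
C4: sp ✓
C5: sp ✓
C6: sp ✓
C7: sp3
C8: sp ✓
C9: sp ✓
C10: sp2
C11: sp2
C12: sp ✓
C13: sp ✓
8 carbons are sp.

8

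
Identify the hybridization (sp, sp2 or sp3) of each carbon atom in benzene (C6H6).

Every ring carbon has three σ bonds and contributes one p electron to the aromatic π system.

sp2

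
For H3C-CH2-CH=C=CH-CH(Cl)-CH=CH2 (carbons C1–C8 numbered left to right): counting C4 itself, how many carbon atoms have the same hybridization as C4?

C4 is sp (two π bonds).
C1: sp3
C2: sp3
C3: sp2
C4: sp ✓
C5: sp2
C6: sp3
C7: sp2
C8: sp2
1 carbon is sp.

1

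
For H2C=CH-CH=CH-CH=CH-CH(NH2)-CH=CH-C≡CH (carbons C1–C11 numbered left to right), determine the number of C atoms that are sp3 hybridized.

C1: sp2
C2: sp2
C3: sp2
C4: sp2
C5: sp2
C6: sp2
C7: sp3 ✓
C8: sp2
C9: sp2
C10: sp
C11: sp
C7 → 1 sp3 carbon.

1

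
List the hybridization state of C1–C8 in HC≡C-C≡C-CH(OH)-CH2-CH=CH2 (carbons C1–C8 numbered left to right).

C1 sp, C2 sp, C3 sp, C4 sp, C5 sp3, C6 sp3, C7 sp2, C8 sp2

C1: 2 σ bonds, plus two π bonds — 2 electron domains, sp.
C2: 2 σ bonds, plus two π bonds; 2 regions of electron density → sp.
C3 is sp: 2 σ bonds, plus two π bonds, 2 electron-density regions.
C4 (2 σ bonds, plus two π bonds) has steric number 2: sp.
C5 carries 4 σ bonds, giving a steric number of 4, so it is sp3.
C6: 4 σ bonds; 4 regions of electron density → sp3.
C7 — 3 σ bonds, plus one π bond. Steric number 3, so sp2.
C8 is sp2: 3 σ bonds, plus one π bond, 3 electron-density regions.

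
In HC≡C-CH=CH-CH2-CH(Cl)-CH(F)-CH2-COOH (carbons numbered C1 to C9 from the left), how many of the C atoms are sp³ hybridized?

C1: sp
C2: sp
C3: sp2
C4: sp2
C5: sp3 ✓
C6: sp3 ✓
C7: sp3 ✓
C8: sp3 ✓
C9: sp2
C5, C6, C7, C8 → 4 sp3 carbons.

4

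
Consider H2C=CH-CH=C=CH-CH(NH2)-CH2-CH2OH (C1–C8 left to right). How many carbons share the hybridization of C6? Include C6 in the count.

3

C6 is sp3 (only σ bonds).
C1: sp2
C2: sp2
C3: sp2
C4: sp
C5: sp2
C6: sp3 ✓
C7: sp3 ✓
C8: sp3 ✓
3 carbons are sp3.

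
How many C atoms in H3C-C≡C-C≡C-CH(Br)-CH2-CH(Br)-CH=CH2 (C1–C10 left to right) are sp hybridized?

4

C1: sp3
C2: sp ✓
C3: sp ✓
C4: sp ✓
C5: sp ✓
C6: sp3
C7: sp3
C8: sp3
C9: sp2
C10: sp2
C2, C3, C4, C5 → 4 sp carbons.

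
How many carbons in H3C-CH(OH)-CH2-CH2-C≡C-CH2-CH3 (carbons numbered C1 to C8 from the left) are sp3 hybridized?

C1: sp3 ✓
C2: sp3 ✓
C3: sp3 ✓
C4: sp3 ✓
C5: sp
C6: sp
C7: sp3 ✓
C8: sp3 ✓
C1, C2, C3, C4, C7, C8 → 6 sp3 carbons.

6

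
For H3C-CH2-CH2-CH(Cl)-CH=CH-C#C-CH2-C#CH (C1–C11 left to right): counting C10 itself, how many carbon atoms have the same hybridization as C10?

4

C10 is sp (two π bonds).
C1: sp3
C2: sp3
C3: sp3
C4: sp3
C5: sp2
C6: sp2
C7: sp ✓
C8: sp ✓
C9: sp3
C10: sp ✓
C11: sp ✓
4 carbons are sp.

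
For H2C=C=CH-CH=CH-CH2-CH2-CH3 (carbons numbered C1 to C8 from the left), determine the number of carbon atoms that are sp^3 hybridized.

C1: sp2
C2: sp
C3: sp2
C4: sp2
C5: sp2
C6: sp3 ✓
C7: sp3 ✓
C8: sp3 ✓
C6, C7, C8 → 3 sp3 carbons.

3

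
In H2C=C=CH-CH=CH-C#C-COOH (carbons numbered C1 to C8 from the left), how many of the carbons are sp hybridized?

C1: sp2
C2: sp ✓
C3: sp2
C4: sp2
C5: sp2
C6: sp ✓
C7: sp ✓
C8: sp2
C2, C6, C7 → 3 sp carbons.

3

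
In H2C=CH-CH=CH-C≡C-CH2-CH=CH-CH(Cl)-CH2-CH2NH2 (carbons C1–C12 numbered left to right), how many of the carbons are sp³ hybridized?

4

C1: sp2
C2: sp2
C3: sp2
C4: sp2
C5: sp
C6: sp
C7: sp3 ✓
C8: sp2
C9: sp2
C10: sp3 ✓
C11: sp3 ✓
C12: sp3 ✓
C7, C10, C11, C12 → 4 sp3 carbons.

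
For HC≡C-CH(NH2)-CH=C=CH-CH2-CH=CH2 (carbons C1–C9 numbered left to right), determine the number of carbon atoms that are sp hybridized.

3

C1: sp ✓
C2: sp ✓
C3: sp3
C4: sp2
C5: sp ✓
C6: sp2
C7: sp3
C8: sp2
C9: sp2
C1, C2, C5 → 3 sp carbons.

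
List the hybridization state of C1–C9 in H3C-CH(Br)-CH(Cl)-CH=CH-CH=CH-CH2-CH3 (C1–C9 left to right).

C1 sp3, C2 sp3, C3 sp3, C4 sp2, C5 sp2, C6 sp2, C7 sp2, C8 sp3, C9 sp3

C1 is sp3: 4 σ bonds, 4 electron-density regions.
C2 (4 σ bonds) has steric number 4: sp3.
C3 is sp3: 4 σ bonds, 4 electron-density regions.
C4 carries 3 σ bonds, plus one π bond, giving a steric number of 3, so it is sp2.
C5 — 3 σ bonds, plus one π bond. Steric number 3, so sp2.
C6 (3 σ bonds, plus one π bond) has steric number 3: sp2.
C7 has 3 σ bonds, plus one π bond: steric number 3 → sp2.
C8 has 4 σ bonds: steric number 4 → sp3.
C9 (4 σ bonds) has steric number 4: sp3.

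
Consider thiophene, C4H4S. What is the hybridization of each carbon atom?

sp²

Each carbon atom: 3 σ bonds, plus one π bond; 3 regions of electron density → sp2.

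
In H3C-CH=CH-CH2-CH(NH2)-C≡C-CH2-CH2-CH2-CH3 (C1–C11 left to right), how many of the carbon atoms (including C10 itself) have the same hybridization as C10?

7

C10 is sp3 (only σ bonds).
C1: sp3 ✓
C2: sp2
C3: sp2
C4: sp3 ✓
C5: sp3 ✓
C6: sp
C7: sp
C8: sp3 ✓
C9: sp3 ✓
C10: sp3 ✓
C11: sp3 ✓
7 carbons are sp3.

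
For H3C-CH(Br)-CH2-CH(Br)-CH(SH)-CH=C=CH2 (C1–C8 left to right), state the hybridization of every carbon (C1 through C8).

C1 sp3, C2 sp3, C3 sp3, C4 sp3, C5 sp3, C6 sp2, C7 sp, C8 sp2

C1: 4 σ bonds; 4 regions of electron density → sp3.
C2: 4 σ bonds; 4 regions of electron density → sp3.
C3: 4 σ bonds — 4 electron domains, sp3.
C4: 4 σ bonds; 4 regions of electron density → sp3.
C5 carries 4 σ bonds, giving a steric number of 4, so it is sp3.
C6 is sp2: 3 σ bonds, plus one π bond, 3 electron-density regions.
C7 — 2 σ bonds, plus two π bonds. Steric number 2, so sp.
C8 carries 3 σ bonds, plus one π bond, giving a steric number of 3, so it is sp2.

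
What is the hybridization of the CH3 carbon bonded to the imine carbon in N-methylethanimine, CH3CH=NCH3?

sp³

The CH3 carbon bonded to the imine carbon carries 4 σ bonds, giving a steric number of 4, so it is sp3.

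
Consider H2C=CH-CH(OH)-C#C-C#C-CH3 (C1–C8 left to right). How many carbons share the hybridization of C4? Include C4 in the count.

C4 is sp (two π bonds).
C1: sp2
C2: sp2
C3: sp3
C4: sp ✓
C5: sp ✓
C6: sp ✓
C7: sp ✓
C8: sp3
4 carbons are sp.

4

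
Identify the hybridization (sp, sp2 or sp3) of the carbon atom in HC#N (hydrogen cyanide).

The carbon atom is sp: 2 σ bonds, plus two π bonds, 2 electron-density regions.

sp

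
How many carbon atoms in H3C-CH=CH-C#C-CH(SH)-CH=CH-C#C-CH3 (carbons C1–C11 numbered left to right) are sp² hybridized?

4

C1: sp3
C2: sp2 ✓
C3: sp2 ✓
C4: sp
C5: sp
C6: sp3
C7: sp2 ✓
C8: sp2 ✓
C9: sp
C10: sp
C11: sp3
C2, C3, C7, C8 → 4 sp2 carbons.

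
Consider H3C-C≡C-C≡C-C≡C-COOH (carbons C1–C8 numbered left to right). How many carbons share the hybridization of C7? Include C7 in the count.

C7 is sp (two π bonds).
C1: sp3
C2: sp ✓
C3: sp ✓
C4: sp ✓
C5: sp ✓
C6: sp ✓
C7: sp ✓
C8: sp2
6 carbons are sp.

6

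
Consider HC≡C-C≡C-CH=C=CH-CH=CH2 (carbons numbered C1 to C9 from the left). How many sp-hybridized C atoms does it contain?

C1: sp ✓
C2: sp ✓
C3: sp ✓
C4: sp ✓
C5: sp2
C6: sp ✓
C7: sp2
C8: sp2
C9: sp2
C1, C2, C3, C4, C6 → 5 sp carbons.

5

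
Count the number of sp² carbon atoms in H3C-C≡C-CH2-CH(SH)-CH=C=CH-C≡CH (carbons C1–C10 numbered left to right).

2

C1: sp3
C2: sp
C3: sp
C4: sp3
C5: sp3
C6: sp2 ✓
C7: sp
C8: sp2 ✓
C9: sp
C10: sp
C6, C8 → 2 sp2 carbons.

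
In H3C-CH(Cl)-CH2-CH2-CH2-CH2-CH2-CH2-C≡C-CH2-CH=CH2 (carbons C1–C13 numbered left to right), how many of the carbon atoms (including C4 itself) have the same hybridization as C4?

C4 is sp3 (only σ bonds).
C1: sp3 ✓
C2: sp3 ✓
C3: sp3 ✓
C4: sp3 ✓
C5: sp3 ✓
C6: sp3 ✓
C7: sp3 ✓
C8: sp3 ✓
C9: sp
C10: sp
C11: sp3 ✓
C12: sp2
C13: sp2
9 carbons are sp3.

9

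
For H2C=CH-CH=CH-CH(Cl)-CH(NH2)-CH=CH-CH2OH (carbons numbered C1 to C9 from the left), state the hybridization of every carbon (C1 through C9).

C1 is sp2: 3 σ bonds, plus one π bond, 3 electron-density regions.
C2 has 3 σ bonds, plus one π bond: steric number 3 → sp2.
C3 — 3 σ bonds, plus one π bond. Steric number 3, so sp2.
C4 (3 σ bonds, plus one π bond) has steric number 3: sp2.
C5 — 4 σ bonds. Steric number 4, so sp3.
C6 carries 4 σ bonds, giving a steric number of 4, so it is sp3.
C7 carries 3 σ bonds, plus one π bond, giving a steric number of 3, so it is sp2.
C8 has 3 σ bonds, plus one π bond: steric number 3 → sp2.
C9 is sp3: 4 σ bonds, 4 electron-density regions.

C1 sp2, C2 sp2, C3 sp2, C4 sp2, C5 sp3, C6 sp3, C7 sp2, C8 sp2, C9 sp3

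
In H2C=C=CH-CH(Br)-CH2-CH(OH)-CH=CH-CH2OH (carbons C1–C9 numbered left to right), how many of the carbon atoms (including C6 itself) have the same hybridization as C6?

C6 is sp3 (only σ bonds).
C1: sp2
C2: sp
C3: sp2
C4: sp3 ✓
C5: sp3 ✓
C6: sp3 ✓
C7: sp2
C8: sp2
C9: sp3 ✓
4 carbons are sp3.

4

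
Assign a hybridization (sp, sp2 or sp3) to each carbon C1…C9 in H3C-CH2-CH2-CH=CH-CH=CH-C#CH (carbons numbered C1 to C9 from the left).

C1 is sp3: 4 σ bonds, 4 electron-density regions.
C2 — 4 σ bonds. Steric number 4, so sp3.
C3: 4 σ bonds; 4 regions of electron density → sp3.
C4: 3 σ bonds, plus one π bond — 3 electron domains, sp2.
C5 has 3 σ bonds, plus one π bond: steric number 3 → sp2.
C6 (3 σ bonds, plus one π bond) has steric number 3: sp2.
C7 — 3 σ bonds, plus one π bond. Steric number 3, so sp2.
C8 carries 2 σ bonds, plus two π bonds, giving a steric number of 2, so it is sp.
C9 carries 2 σ bonds, plus two π bonds, giving a steric number of 2, so it is sp.

C1 sp3, C2 sp3, C3 sp3, C4 sp2, C5 sp2, C6 sp2, C7 sp2, C8 sp, C9 sp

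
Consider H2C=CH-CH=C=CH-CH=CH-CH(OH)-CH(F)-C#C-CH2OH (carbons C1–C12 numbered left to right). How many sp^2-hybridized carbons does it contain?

C1: sp2 ✓
C2: sp2 ✓
C3: sp2 ✓
C4: sp
C5: sp2 ✓
C6: sp2 ✓
C7: sp2 ✓
C8: sp3
C9: sp3
C10: sp
C11: sp
C12: sp3
C1, C2, C3, C5, C6, C7 → 6 sp2 carbons.

6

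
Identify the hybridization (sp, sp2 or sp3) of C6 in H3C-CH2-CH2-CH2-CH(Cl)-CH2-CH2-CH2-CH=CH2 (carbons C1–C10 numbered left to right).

sp³

C6: 4 σ bonds; 4 regions of electron density → sp3.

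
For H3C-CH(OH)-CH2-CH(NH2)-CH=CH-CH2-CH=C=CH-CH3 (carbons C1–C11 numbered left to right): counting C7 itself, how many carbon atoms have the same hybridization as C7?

C7 is sp3 (only σ bonds).
C1: sp3 ✓
C2: sp3 ✓
C3: sp3 ✓
C4: sp3 ✓
C5: sp2
C6: sp2
C7: sp3 ✓
C8: sp2
C9: sp
C10: sp2
C11: sp3 ✓
6 carbons are sp3.

6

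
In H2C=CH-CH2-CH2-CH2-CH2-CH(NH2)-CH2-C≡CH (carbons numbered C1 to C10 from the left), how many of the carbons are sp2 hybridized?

C1: sp2 ✓
C2: sp2 ✓
C3: sp3
C4: sp3
C5: sp3
C6: sp3
C7: sp3
C8: sp3
C9: sp
C10: sp
C1, C2 → 2 sp2 carbons.

2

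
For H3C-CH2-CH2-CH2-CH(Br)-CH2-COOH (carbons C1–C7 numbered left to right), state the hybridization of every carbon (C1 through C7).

C1: 4 σ bonds; 4 regions of electron density → sp3.
C2 is sp3: 4 σ bonds, 4 electron-density regions.
C3 carries 4 σ bonds, giving a steric number of 4, so it is sp3.
C4: 4 σ bonds; 4 regions of electron density → sp3.
C5 (4 σ bonds) has steric number 4: sp3.
C6 is sp3: 4 σ bonds, 4 electron-density regions.
C7 — 3 σ bonds, plus one π bond. Steric number 3, so sp2.

C1 sp3, C2 sp3, C3 sp3, C4 sp3, C5 sp3, C6 sp3, C7 sp2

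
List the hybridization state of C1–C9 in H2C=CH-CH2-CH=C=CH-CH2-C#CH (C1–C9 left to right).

C1 sp2, C2 sp2, C3 sp3, C4 sp2, C5 sp, C6 sp2, C7 sp3, C8 sp, C9 sp

C1 has 3 σ bonds, plus one π bond: steric number 3 → sp2.
C2 (3 σ bonds, plus one π bond) has steric number 3: sp2.
C3: 4 σ bonds — 4 electron domains, sp3.
C4: 3 σ bonds, plus one π bond; 3 regions of electron density → sp2.
C5: 2 σ bonds, plus two π bonds; 2 regions of electron density → sp.
C6 (3 σ bonds, plus one π bond) has steric number 3: sp2.
C7 — 4 σ bonds. Steric number 4, so sp3.
C8 — 2 σ bonds, plus two π bonds. Steric number 2, so sp.
C9 — 2 σ bonds, plus two π bonds. Steric number 2, so sp.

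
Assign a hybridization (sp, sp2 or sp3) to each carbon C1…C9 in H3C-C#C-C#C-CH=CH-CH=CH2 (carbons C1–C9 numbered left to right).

C1 sp3, C2 sp, C3 sp, C4 sp, C5 sp, C6 sp2, C7 sp2, C8 sp2, C9 sp2

C1 — 4 σ bonds. Steric number 4, so sp3.
C2: 2 σ bonds, plus two π bonds — 2 electron domains, sp.
C3 — 2 σ bonds, plus two π bonds. Steric number 2, so sp.
C4 (2 σ bonds, plus two π bonds) has steric number 2: sp.
C5: 2 σ bonds, plus two π bonds — 2 electron domains, sp.
C6 is sp2: 3 σ bonds, plus one π bond, 3 electron-density regions.
C7 (3 σ bonds, plus one π bond) has steric number 3: sp2.
C8: 3 σ bonds, plus one π bond; 3 regions of electron density → sp2.
C9: 3 σ bonds, plus one π bond — 3 electron domains, sp2.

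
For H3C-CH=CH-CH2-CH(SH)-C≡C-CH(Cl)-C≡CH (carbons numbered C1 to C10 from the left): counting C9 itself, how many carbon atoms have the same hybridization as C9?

4

C9 is sp (two π bonds).
C1: sp3
C2: sp2
C3: sp2
C4: sp3
C5: sp3
C6: sp ✓
C7: sp ✓
C8: sp3
C9: sp ✓
C10: sp ✓
4 carbons are sp.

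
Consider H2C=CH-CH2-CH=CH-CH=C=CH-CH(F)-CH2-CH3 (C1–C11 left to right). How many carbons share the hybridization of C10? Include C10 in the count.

C10 is sp3 (only σ bonds).
C1: sp2
C2: sp2
C3: sp3 ✓
C4: sp2
C5: sp2
C6: sp2
C7: sp
C8: sp2
C9: sp3 ✓
C10: sp3 ✓
C11: sp3 ✓
4 carbons are sp3.

4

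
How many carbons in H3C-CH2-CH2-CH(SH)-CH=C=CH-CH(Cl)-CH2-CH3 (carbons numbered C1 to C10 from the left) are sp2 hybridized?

2

C1: sp3
C2: sp3
C3: sp3
C4: sp3
C5: sp2 ✓
C6: sp
C7: sp2 ✓
C8: sp3
C9: sp3
C10: sp3
C5, C7 → 2 sp2 carbons.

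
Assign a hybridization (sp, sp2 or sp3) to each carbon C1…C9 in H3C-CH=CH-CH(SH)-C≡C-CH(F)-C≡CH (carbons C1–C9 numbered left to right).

C1: 4 σ bonds; 4 regions of electron density → sp3.
C2: 3 σ bonds, plus one π bond — 3 electron domains, sp2.
C3 is sp2: 3 σ bonds, plus one π bond, 3 electron-density regions.
C4 — 4 σ bonds. Steric number 4, so sp3.
C5 has 2 σ bonds, plus two π bonds: steric number 2 → sp.
C6 — 2 σ bonds, plus two π bonds. Steric number 2, so sp.
C7 is sp3: 4 σ bonds, 4 electron-density regions.
C8 is sp: 2 σ bonds, plus two π bonds, 2 electron-density regions.
C9: 2 σ bonds, plus two π bonds; 2 regions of electron density → sp.

C1 sp3, C2 sp2, C3 sp2, C4 sp3, C5 sp, C6 sp, C7 sp3, C8 sp, C9 sp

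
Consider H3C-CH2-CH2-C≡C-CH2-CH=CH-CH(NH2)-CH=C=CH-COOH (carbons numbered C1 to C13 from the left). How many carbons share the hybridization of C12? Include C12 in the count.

5

C12 is sp2 (one π bond).
C1: sp3
C2: sp3
C3: sp3
C4: sp
C5: sp
C6: sp3
C7: sp2 ✓
C8: sp2 ✓
C9: sp3
C10: sp2 ✓
C11: sp
C12: sp2 ✓
C13: sp2 ✓
5 carbons are sp2.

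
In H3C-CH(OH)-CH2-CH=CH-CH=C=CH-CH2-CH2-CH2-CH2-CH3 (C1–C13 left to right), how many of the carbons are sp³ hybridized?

C1: sp3 ✓
C2: sp3 ✓
C3: sp3 ✓
C4: sp2
C5: sp2
C6: sp2
C7: sp
C8: sp2
C9: sp3 ✓
C10: sp3 ✓
C11: sp3 ✓
C12: sp3 ✓
C13: sp3 ✓
C1, C2, C3, C9, C10, C11, C12, C13 → 8 sp3 carbons.

8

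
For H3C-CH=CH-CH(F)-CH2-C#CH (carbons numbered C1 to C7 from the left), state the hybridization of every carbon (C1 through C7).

C1 (4 σ bonds) has steric number 4: sp3.
C2: 3 σ bonds, plus one π bond; 3 regions of electron density → sp2.
C3 — 3 σ bonds, plus one π bond. Steric number 3, so sp2.
C4 is sp3: 4 σ bonds, 4 electron-density regions.
C5 (4 σ bonds) has steric number 4: sp3.
C6 is sp: 2 σ bonds, plus two π bonds, 2 electron-density regions.
C7 carries 2 σ bonds, plus two π bonds, giving a steric number of 2, so it is sp.

C1 sp3, C2 sp2, C3 sp2, C4 sp3, C5 sp3, C6 sp, C7 sp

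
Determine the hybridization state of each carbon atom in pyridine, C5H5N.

Each carbon atom — 3 σ bonds, plus one π bond. Steric number 3, so sp2.

sp²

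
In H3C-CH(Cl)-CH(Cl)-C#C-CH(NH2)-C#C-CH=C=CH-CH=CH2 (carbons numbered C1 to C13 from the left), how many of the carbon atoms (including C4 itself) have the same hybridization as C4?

C4 is sp (two π bonds).
C1: sp3
C2: sp3
C3: sp3
C4: sp ✓
C5: sp ✓
C6: sp3
C7: sp ✓
C8: sp ✓
C9: sp2
C10: sp ✓
C11: sp2
C12: sp2
C13: sp2
5 carbons are sp.

5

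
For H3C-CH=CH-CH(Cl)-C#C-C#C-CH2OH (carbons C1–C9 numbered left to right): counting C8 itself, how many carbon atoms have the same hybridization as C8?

4

C8 is sp (two π bonds).
C1: sp3
C2: sp2
C3: sp2
C4: sp3
C5: sp ✓
C6: sp ✓
C7: sp ✓
C8: sp ✓
C9: sp3
4 carbons are sp.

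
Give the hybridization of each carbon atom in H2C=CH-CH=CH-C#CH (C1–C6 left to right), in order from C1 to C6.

C1: 3 σ bonds, plus one π bond — 3 electron domains, sp2.
C2 (3 σ bonds, plus one π bond) has steric number 3: sp2.
C3 (3 σ bonds, plus one π bond) has steric number 3: sp2.
C4 (3 σ bonds, plus one π bond) has steric number 3: sp2.
C5 carries 2 σ bonds, plus two π bonds, giving a steric number of 2, so it is sp.
C6 has 2 σ bonds, plus two π bonds: steric number 2 → sp.

C1 sp2, C2 sp2, C3 sp2, C4 sp2, C5 sp, C6 sp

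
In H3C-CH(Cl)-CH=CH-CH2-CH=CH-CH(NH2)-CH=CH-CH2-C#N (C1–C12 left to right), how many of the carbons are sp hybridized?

1

C1: sp3
C2: sp3
C3: sp2
C4: sp2
C5: sp3
C6: sp2
C7: sp2
C8: sp3
C9: sp2
C10: sp2
C11: sp3
C12: sp ✓
C12 → 1 sp carbon.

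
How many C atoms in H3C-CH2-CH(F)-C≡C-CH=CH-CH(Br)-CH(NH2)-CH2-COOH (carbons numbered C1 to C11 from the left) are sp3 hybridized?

6

C1: sp3 ✓
C2: sp3 ✓
C3: sp3 ✓
C4: sp
C5: sp
C6: sp2
C7: sp2
C8: sp3 ✓
C9: sp3 ✓
C10: sp3 ✓
C11: sp2
C1, C2, C3, C8, C9, C10 → 6 sp3 carbons.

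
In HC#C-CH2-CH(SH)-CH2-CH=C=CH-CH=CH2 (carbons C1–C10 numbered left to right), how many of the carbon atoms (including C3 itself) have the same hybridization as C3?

3

C3 is sp3 (only σ bonds).
C1: sp
C2: sp
C3: sp3 ✓
C4: sp3 ✓
C5: sp3 ✓
C6: sp2
C7: sp
C8: sp2
C9: sp2
C10: sp2
3 carbons are sp3.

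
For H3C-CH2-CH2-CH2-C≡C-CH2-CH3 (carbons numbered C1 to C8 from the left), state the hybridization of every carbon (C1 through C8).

C1 is sp3: 4 σ bonds, 4 electron-density regions.
C2: 4 σ bonds; 4 regions of electron density → sp3.
C3: 4 σ bonds; 4 regions of electron density → sp3.
C4: 4 σ bonds — 4 electron domains, sp3.
C5: 2 σ bonds, plus two π bonds — 2 electron domains, sp.
C6: 2 σ bonds, plus two π bonds; 2 regions of electron density → sp.
C7: 4 σ bonds; 4 regions of electron density → sp3.
C8 carries 4 σ bonds, giving a steric number of 4, so it is sp3.

C1 sp3, C2 sp3, C3 sp3, C4 sp3, C5 sp, C6 sp, C7 sp3, C8 sp3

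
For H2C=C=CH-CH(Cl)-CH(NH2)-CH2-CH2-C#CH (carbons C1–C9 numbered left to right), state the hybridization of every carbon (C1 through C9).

C1: 3 σ bonds, plus one π bond — 3 electron domains, sp2.
C2 — 2 σ bonds, plus two π bonds. Steric number 2, so sp.
C3: 3 σ bonds, plus one π bond — 3 electron domains, sp2.
C4 carries 4 σ bonds, giving a steric number of 4, so it is sp3.
C5: 4 σ bonds; 4 regions of electron density → sp3.
C6: 4 σ bonds; 4 regions of electron density → sp3.
C7 carries 4 σ bonds, giving a steric number of 4, so it is sp3.
C8 (2 σ bonds, plus two π bonds) has steric number 2: sp.
C9: 2 σ bonds, plus two π bonds; 2 regions of electron density → sp.

C1 sp2, C2 sp, C3 sp2, C4 sp3, C5 sp3, C6 sp3, C7 sp3, C8 sp, C9 sp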